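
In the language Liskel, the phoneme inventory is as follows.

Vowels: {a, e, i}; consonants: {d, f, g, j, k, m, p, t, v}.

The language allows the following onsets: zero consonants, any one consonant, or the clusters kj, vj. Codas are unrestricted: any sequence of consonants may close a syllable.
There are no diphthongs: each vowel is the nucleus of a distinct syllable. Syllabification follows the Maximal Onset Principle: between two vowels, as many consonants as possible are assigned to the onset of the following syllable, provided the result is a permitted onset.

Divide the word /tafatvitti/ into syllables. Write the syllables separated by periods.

ta.fat.vit.ti

The vowels are a, a, i, i — 4 nuclei, so 4 syllables.
σ1/σ2 boundary: /f/ → onset of the next syllable (single consonants are always licit onsets).
σ2/σ3 boundary: /tv/ splits as /t/ + /v/ (/v/ is the longest suffix that is a licit onset).
σ3/σ4 boundary: /tt/ — longest licit onset from the right is /t/, leaving /t/ as coda.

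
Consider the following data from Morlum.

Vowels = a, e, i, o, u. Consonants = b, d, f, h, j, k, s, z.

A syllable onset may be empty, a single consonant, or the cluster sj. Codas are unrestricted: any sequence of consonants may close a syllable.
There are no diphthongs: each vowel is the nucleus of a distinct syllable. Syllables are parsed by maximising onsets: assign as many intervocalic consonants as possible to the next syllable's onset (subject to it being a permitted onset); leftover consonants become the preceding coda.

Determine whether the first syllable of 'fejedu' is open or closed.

open

Nuclei (vowels): e, e, u → 3 syllables.
Between /e/ (V1) and /e/ (V2): /j/ is a single consonant, so it becomes the next onset.
Between /e/ (V2) and /u/ (V3): just /d/ — single C goes to the following onset.
Syllabification: fe.je.du.
Syllable 1 is /fe/; it ends in its nucleus with no coda, so it is open.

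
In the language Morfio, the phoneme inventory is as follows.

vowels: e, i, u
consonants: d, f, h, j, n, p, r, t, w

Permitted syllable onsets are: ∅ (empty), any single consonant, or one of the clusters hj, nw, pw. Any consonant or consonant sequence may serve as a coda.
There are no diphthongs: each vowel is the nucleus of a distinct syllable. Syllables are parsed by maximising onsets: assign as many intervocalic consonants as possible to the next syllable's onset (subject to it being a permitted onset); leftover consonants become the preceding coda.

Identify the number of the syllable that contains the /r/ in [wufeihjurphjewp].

Vowels present: u, e, i, u, e; each is a nucleus, giving 5 syllables.
σ1/σ2 boundary: /f/ → onset of the next syllable (single consonants are always licit onsets).
σ2/σ3 boundary: hiatus — the boundary sits between the two vowels.
σ3/σ4 boundary: /hj/ — entire cluster is a permitted onset → onset /hj/, coda ∅.
σ4/σ5 boundary: cluster /rphj/ — the longest permitted-onset suffix is /hj/; onset = /hj/, preceding coda = /rp/.
Putting it together: wu.fe.i.hjurp.hjewp.
The /r/ is in the coda of syllable 4 (/hjurp/).

4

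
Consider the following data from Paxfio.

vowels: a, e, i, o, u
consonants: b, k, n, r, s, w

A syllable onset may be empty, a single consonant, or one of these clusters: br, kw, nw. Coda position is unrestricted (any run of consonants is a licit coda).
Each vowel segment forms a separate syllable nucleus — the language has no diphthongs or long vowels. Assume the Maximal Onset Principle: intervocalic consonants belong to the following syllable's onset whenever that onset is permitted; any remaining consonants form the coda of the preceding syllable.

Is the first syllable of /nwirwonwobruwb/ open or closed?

closed

Vowels present: i, o, o, u; each is a nucleus, giving 4 syllables.
σ1/σ2 boundary: /rw/; trying suffixes from longest down, /w/ is the first permitted one, so coda /r/ | onset /w/.
σ2/σ3 boundary: cluster /nw/ — /nw/ is itself a permitted onset, so the whole cluster goes right; preceding coda = ∅.
σ3/σ4 boundary: /br/ is a licit onset in full, so it all attaches to the next syllable.
Syllabification: nwir.wo.nwo.bruwb.
Syllable 1 is /nwir/ with coda /r/, so it is closed.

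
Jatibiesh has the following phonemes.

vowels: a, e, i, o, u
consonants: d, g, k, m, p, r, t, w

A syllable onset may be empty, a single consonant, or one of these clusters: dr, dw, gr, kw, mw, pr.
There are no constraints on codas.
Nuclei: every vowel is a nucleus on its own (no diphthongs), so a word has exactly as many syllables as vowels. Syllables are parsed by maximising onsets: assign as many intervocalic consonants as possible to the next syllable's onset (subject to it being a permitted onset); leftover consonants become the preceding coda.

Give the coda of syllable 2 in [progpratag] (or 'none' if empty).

none

The vowels are o, a, a — 3 nuclei, so 3 syllables.
V1 /o/ – V2 /a/: /gpr/ splits as /g/ + /pr/ (/pr/ is the longest suffix that is a licit onset).
V2 /a/ – V3 /a/: /t/ → onset of the next syllable (single consonants are always licit onsets).
Putting it together: prog.pra.tag.
Syllable 2 is /pra/: onset /pr/, nucleus /a/, coda ∅.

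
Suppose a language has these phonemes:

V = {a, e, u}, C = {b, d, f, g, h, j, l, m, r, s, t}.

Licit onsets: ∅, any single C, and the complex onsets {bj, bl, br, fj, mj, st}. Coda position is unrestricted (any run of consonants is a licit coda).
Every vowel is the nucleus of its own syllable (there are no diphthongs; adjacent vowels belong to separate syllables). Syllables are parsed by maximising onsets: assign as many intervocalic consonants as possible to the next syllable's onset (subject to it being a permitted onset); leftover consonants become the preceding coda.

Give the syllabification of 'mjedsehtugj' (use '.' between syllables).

mjed.seh.tugj

Nuclei (vowels): e, e, u → 3 syllables.
V1 /e/ – V2 /e/: /ds/; trying suffixes from longest down, /s/ is the first permitted one, so coda /d/ | onset /s/.
V2 /e/ – V3 /u/: /ht/ splits as /h/ + /t/ (/t/ is the longest suffix that is a licit onset).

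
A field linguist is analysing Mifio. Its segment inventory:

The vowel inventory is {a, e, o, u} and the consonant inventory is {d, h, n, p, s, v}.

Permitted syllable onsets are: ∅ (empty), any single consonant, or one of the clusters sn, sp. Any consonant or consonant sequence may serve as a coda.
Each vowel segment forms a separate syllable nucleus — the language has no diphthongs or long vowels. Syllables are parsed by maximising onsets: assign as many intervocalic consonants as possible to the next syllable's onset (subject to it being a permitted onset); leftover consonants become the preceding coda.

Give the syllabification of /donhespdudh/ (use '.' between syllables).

don.hesp.dudh

Nuclei (vowels): o, e, u → 3 syllables.
V1 /o/ – V2 /e/: /nh/ — longest licit onset from the right is /h/, leaving /n/ as coda.
V2 /e/ – V3 /u/: cluster /spd/ — the longest permitted-onset suffix is /d/; onset = /d/, preceding coda = /sp/.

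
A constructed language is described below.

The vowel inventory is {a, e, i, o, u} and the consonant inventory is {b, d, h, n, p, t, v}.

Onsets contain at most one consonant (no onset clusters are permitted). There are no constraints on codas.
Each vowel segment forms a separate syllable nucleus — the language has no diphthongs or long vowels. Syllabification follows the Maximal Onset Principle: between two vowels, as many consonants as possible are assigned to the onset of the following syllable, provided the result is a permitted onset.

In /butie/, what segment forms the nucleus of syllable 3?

The vowels are u, i, e — 3 nuclei, so 3 syllables.
The third nucleus (vowel 3 from the left) is /e/.

e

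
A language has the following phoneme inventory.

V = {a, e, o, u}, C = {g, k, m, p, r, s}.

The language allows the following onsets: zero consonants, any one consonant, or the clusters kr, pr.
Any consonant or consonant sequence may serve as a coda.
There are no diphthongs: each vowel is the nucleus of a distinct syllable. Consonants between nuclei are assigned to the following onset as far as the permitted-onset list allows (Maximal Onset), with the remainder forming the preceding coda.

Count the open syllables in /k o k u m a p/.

The vowels are o, u, a — 3 nuclei, so 3 syllables.
V1 /o/ – V2 /u/: /k/ → onset of the next syllable (single consonants are always licit onsets).
V2 /u/ – V3 /a/: /m/ → onset of the next syllable (single consonants are always licit onsets).
Syllabification: ko.ku.map.
Classifying each syllable: /ko/ (open), /ku/ (open), /map/ (closed).
Open syllables: 2.

2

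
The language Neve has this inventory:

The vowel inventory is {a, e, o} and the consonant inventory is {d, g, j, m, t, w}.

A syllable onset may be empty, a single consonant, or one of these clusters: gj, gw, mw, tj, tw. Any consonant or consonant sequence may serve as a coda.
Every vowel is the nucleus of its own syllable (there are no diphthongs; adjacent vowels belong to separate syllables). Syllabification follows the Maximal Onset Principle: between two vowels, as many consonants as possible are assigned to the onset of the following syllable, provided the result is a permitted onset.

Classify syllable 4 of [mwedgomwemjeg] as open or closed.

Vowels present: e, o, e, e; each is a nucleus, giving 4 syllables.
Between /e/ (V1) and /o/ (V2): cluster /dg/ — the longest permitted-onset suffix is /g/; onset = /g/, preceding coda = /d/.
Between /o/ (V2) and /e/ (V3): /mw/ is a licit onset in full, so it all attaches to the next syllable.
Between /e/ (V3) and /e/ (V4): /mj/ splits as /m/ + /j/ (/j/ is the longest suffix that is a licit onset).
Result: mwed.go.mwem.jeg.
Syllable 4 is /jeg/ with coda /g/, so it is closed.

closed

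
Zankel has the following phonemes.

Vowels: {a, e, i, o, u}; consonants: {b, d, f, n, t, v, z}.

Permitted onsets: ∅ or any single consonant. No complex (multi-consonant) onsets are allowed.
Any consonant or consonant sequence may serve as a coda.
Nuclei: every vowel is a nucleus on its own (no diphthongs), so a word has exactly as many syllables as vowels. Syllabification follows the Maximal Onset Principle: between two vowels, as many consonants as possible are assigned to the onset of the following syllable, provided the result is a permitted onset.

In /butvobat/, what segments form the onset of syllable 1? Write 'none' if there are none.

Vowels present: u, o, a; each is a nucleus, giving 3 syllables.
V1 /u/ – V2 /o/: /tv/; trying suffixes from longest down, /v/ is the first permitted one, so coda /t/ | onset /v/.
V2 /o/ – V3 /a/: just /b/ — single C goes to the following onset.
So the parse is but.vo.bat.
Syllable 1 is /but/: onset /b/, nucleus /u/, coda /t/.

b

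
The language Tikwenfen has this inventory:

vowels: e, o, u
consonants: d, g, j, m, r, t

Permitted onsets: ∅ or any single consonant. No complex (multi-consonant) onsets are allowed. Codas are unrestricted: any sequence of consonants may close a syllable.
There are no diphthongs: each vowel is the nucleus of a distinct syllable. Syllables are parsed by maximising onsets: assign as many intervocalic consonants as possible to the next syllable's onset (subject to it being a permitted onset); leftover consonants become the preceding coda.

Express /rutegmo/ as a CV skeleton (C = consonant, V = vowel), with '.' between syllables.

Vowels present: u, e, o; each is a nucleus, giving 3 syllables.
Between /u/ (V1) and /e/ (V2): just /t/ — single C goes to the following onset.
Between /e/ (V2) and /o/ (V3): /gm/ — longest licit onset from the right is /m/, leaving /g/ as coda.
Putting it together: ru.teg.mo.
Mapping each syllable to C/V: /ru/ → CV, /teg/ → CVC, /mo/ → CV.

CV.CVC.CV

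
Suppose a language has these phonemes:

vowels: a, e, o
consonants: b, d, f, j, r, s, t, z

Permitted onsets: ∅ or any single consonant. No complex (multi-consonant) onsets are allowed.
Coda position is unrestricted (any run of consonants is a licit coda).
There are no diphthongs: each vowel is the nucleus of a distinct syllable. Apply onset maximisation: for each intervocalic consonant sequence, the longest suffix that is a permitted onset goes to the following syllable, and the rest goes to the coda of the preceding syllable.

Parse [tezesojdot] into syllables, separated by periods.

The vowels are e, e, o, o — 4 nuclei, so 4 syllables.
σ1/σ2 boundary: /z/ is a single consonant, so it becomes the next onset.
σ2/σ3 boundary: /s/ → onset of the next syllable (single consonants are always licit onsets).
σ3/σ4 boundary: /jd/ — longest licit onset from the right is /d/, leaving /j/ as coda.

te.ze.soj.dot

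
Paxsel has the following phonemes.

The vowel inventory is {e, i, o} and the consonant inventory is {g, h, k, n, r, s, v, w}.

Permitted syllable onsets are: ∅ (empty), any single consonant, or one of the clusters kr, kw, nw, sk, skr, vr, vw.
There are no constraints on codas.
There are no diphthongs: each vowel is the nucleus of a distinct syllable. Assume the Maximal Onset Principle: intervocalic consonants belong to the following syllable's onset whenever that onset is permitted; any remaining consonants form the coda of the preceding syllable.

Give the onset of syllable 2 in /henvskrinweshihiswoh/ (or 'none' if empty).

skr

Nuclei (vowels): e, i, e, i, i, o → 6 syllables.
Between /e/ (V1) and /i/ (V2): /nvskr/; trying suffixes from longest down, /skr/ is the first permitted one, so coda /nv/ | onset /skr/.
Between /i/ (V2) and /e/ (V3): /nw/ — entire cluster is a permitted onset → onset /nw/, coda ∅.
Between /e/ (V3) and /i/ (V4): /sh/ — longest licit onset from the right is /h/, leaving /s/ as coda.
Between /i/ (V4) and /i/ (V5): /h/ is a single consonant, so it becomes the next onset.
Between /i/ (V5) and /o/ (V6): /sw/ splits as /s/ + /w/ (/w/ is the longest suffix that is a licit onset).
Result: henv.skri.nwes.hi.his.woh.
Syllable 2 is /skri/: onset /skr/, nucleus /i/, coda ∅.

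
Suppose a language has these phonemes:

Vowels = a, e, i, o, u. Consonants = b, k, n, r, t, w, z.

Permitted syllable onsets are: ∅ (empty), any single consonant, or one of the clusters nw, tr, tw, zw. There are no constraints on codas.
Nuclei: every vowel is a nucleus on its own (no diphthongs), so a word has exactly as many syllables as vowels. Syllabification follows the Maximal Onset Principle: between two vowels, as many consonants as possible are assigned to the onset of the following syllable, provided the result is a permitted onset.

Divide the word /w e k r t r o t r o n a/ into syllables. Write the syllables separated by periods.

wekr.tro.tro.na

The vowels are e, o, o, a — 4 nuclei, so 4 syllables.
/e…o/ gap (V1→V2): /krtr/; trying suffixes from longest down, /tr/ is the first permitted one, so coda /kr/ | onset /tr/.
/o…o/ gap (V2→V3): /tr/ — entire cluster is a permitted onset → onset /tr/, coda ∅.
/o…a/ gap (V3→V4): /n/ is a single consonant, so it becomes the next onset.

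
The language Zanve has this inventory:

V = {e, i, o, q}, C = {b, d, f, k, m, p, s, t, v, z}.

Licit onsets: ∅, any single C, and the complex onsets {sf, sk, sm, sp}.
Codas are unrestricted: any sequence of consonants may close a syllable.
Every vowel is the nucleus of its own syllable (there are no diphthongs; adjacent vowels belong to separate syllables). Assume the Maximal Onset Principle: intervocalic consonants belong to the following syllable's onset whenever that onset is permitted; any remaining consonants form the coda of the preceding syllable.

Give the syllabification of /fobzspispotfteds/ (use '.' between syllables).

Nuclei (vowels): o, i, o, e → 4 syllables.
Between /o/ (V1) and /i/ (V2): /bzsp/ — longest licit onset from the right is /sp/, leaving /bz/ as coda.
Between /i/ (V2) and /o/ (V3): /sp/ is a licit onset in full, so it all attaches to the next syllable.
Between /o/ (V3) and /e/ (V4): cluster /tft/ — the longest permitted-onset suffix is /t/; onset = /t/, preceding coda = /tf/.

fobz.spi.spotf.teds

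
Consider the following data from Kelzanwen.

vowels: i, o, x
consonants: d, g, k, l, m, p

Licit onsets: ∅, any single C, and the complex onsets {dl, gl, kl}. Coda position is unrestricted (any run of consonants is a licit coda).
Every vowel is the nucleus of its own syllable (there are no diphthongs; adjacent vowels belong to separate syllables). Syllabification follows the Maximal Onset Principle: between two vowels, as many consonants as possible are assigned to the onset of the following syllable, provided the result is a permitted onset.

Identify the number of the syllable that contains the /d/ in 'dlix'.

Vowels present: i, x; each is a nucleus, giving 2 syllables.
/i…x/ gap (V1→V2): hiatus — the boundary sits between the two vowels.
Putting it together: dli.x.
The /d/ is in the onset of syllable 1 (/dli/).

1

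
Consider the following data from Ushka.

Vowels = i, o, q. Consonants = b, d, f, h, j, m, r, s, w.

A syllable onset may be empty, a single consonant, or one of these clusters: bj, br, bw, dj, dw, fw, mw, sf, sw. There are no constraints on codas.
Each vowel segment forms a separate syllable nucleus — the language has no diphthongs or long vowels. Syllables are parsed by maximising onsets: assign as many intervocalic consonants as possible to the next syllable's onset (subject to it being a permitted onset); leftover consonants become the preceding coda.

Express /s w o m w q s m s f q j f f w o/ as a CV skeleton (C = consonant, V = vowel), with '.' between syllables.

CCV.CCVCC.CCVCC.CCV

Nuclei (vowels): o, q, q, o → 4 syllables.
Between /o/ (V1) and /q/ (V2): cluster /mw/ — /mw/ is itself a permitted onset, so the whole cluster goes right; preceding coda = ∅.
Between /q/ (V2) and /q/ (V3): /smsf/; trying suffixes from longest down, /sf/ is the first permitted one, so coda /sm/ | onset /sf/.
Between /q/ (V3) and /o/ (V4): /jffw/ splits as /jf/ + /fw/ (/fw/ is the longest suffix that is a licit onset).
So the parse is swo.mwqsm.sfqjf.fwo.
Mapping each syllable to C/V: /swo/ → CCV, /mwqsm/ → CCVCC, /sfqjf/ → CCVCC, /fwo/ → CCV.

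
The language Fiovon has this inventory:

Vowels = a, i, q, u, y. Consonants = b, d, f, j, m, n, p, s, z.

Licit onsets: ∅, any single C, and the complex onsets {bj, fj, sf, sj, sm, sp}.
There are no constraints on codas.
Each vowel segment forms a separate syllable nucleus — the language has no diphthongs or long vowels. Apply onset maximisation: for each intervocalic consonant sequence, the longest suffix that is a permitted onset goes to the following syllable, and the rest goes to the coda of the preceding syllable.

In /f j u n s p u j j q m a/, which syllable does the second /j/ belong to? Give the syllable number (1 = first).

2

Vowels present: u, u, q, a; each is a nucleus, giving 4 syllables.
σ1/σ2 boundary: /nsp/; trying suffixes from longest down, /sp/ is the first permitted one, so coda /n/ | onset /sp/.
σ2/σ3 boundary: /jj/ — longest licit onset from the right is /j/, leaving /j/ as coda.
σ3/σ4 boundary: /m/ is a single consonant, so it becomes the next onset.
So the parse is fjun.spuj.jq.ma.
The second /j/ is in the coda of syllable 2 (/spuj/).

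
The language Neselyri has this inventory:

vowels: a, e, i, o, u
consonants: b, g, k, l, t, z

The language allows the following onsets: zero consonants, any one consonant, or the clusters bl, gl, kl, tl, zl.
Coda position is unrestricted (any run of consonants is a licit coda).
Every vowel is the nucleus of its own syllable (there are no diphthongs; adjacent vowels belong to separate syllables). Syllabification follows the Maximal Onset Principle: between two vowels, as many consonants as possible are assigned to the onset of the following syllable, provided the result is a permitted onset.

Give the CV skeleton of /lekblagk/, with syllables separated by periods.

CVC.CCVCC

The vowels are e, a — 2 nuclei, so 2 syllables.
/e…a/ gap (V1→V2): /kbl/ splits as /k/ + /bl/ (/bl/ is the longest suffix that is a licit onset).
Result: lek.blagk.
Mapping each syllable to C/V: /lek/ → CVC, /blagk/ → CCVCC.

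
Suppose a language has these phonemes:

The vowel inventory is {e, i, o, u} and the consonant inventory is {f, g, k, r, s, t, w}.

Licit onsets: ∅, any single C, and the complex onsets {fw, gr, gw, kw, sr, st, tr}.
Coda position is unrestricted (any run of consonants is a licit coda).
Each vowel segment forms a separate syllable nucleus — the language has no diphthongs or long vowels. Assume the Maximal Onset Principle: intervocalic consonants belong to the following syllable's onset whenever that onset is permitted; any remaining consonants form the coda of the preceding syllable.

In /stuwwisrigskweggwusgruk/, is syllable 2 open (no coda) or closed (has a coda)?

open

The vowels are u, i, i, e, u, u — 6 nuclei, so 6 syllables.
σ1/σ2 boundary: /ww/ splits as /w/ + /w/ (/w/ is the longest suffix that is a licit onset).
σ2/σ3 boundary: /sr/ is a licit onset in full, so it all attaches to the next syllable.
σ3/σ4 boundary: /gskw/ — longest licit onset from the right is /kw/, leaving /gs/ as coda.
σ4/σ5 boundary: /ggw/; trying suffixes from longest down, /gw/ is the first permitted one, so coda /g/ | onset /gw/.
σ5/σ6 boundary: /sgr/ splits as /s/ + /gr/ (/gr/ is the longest suffix that is a licit onset).
Result: stuw.wi.srigs.kweg.gwus.gruk.
Syllable 2 is /wi/; it ends in its nucleus with no coda, so it is open.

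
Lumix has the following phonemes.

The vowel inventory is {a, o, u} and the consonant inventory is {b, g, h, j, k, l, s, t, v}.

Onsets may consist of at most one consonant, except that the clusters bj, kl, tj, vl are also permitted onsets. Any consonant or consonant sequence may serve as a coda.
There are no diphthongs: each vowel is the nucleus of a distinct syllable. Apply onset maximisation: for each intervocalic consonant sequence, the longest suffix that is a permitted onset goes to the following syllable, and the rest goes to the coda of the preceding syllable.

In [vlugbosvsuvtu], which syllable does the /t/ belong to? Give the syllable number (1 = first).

4

Vowels present: u, o, u, u; each is a nucleus, giving 4 syllables.
/u…o/ gap (V1→V2): /gb/ splits as /g/ + /b/ (/b/ is the longest suffix that is a licit onset).
/o…u/ gap (V2→V3): /svs/; trying suffixes from longest down, /s/ is the first permitted one, so coda /sv/ | onset /s/.
/u…u/ gap (V3→V4): /vt/ — longest licit onset from the right is /t/, leaving /v/ as coda.
Result: vlug.bosv.suv.tu.
The /t/ is in the onset of syllable 4 (/tu/).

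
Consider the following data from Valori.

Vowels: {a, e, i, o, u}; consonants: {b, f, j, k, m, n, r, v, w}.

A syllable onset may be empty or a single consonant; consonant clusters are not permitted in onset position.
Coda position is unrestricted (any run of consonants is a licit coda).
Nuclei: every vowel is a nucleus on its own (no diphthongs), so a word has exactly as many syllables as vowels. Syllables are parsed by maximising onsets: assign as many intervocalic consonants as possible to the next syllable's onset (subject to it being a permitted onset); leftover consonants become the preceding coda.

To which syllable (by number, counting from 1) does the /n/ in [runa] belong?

Nuclei (vowels): u, a → 2 syllables.
Between /u/ (V1) and /a/ (V2): just /n/ — single C goes to the following onset.
Syllabification: ru.na.
The /n/ is in the onset of syllable 2 (/na/).

2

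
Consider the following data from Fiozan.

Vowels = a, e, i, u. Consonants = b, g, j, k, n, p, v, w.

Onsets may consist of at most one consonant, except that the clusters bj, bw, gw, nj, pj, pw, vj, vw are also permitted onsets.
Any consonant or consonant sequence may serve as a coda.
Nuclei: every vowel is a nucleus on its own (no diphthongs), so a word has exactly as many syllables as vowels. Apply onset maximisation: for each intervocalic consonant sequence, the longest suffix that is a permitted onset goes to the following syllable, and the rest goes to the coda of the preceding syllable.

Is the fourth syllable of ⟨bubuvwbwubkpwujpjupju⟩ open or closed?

Nuclei (vowels): u, u, u, u, u, u → 6 syllables.
Between /u/ (V1) and /u/ (V2): /b/ → onset of the next syllable (single consonants are always licit onsets).
Between /u/ (V2) and /u/ (V3): /vwbw/; trying suffixes from longest down, /bw/ is the first permitted one, so coda /vw/ | onset /bw/.
Between /u/ (V3) and /u/ (V4): /bkpw/; trying suffixes from longest down, /pw/ is the first permitted one, so coda /bk/ | onset /pw/.
Between /u/ (V4) and /u/ (V5): /jpj/ splits as /j/ + /pj/ (/pj/ is the longest suffix that is a licit onset).
Between /u/ (V5) and /u/ (V6): cluster /pj/ — /pj/ is itself a permitted onset, so the whole cluster goes right; preceding coda = ∅.
So the parse is bu.buvw.bwubk.pwuj.pju.pju.
Syllable 4 is /pwuj/ with coda /j/, so it is closed.

closed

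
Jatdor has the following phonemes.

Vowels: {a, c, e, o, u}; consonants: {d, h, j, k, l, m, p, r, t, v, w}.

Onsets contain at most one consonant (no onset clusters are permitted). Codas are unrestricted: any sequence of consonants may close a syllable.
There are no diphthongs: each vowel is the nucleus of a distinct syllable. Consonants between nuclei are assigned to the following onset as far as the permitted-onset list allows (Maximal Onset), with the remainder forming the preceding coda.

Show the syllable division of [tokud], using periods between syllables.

to.kud

Nuclei (vowels): o, u → 2 syllables.
Between /o/ (V1) and /u/ (V2): /k/ → onset of the next syllable (single consonants are always licit onsets).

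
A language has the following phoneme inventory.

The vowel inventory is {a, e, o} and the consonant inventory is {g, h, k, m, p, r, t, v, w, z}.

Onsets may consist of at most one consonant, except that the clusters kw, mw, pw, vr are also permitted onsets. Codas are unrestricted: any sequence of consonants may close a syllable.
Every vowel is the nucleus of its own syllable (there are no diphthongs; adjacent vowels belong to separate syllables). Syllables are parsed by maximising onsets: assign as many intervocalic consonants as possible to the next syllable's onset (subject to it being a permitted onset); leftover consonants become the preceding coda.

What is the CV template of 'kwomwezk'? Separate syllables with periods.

CCV.CCVCC

Nuclei (vowels): o, e → 2 syllables.
V1 /o/ – V2 /e/: /mw/ — entire cluster is a permitted onset → onset /mw/, coda ∅.
Result: kwo.mwezk.
Mapping each syllable to C/V: /kwo/ → CCV, /mwezk/ → CCVCC.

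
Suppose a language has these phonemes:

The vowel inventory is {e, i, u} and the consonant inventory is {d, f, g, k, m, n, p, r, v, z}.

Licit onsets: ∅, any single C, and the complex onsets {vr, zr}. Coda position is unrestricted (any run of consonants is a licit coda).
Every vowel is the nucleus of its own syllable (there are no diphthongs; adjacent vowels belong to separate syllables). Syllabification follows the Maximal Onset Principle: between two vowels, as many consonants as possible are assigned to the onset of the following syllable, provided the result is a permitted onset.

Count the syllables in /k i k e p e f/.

3

The vowels are i, e, e — 3 nuclei, so 3 syllables.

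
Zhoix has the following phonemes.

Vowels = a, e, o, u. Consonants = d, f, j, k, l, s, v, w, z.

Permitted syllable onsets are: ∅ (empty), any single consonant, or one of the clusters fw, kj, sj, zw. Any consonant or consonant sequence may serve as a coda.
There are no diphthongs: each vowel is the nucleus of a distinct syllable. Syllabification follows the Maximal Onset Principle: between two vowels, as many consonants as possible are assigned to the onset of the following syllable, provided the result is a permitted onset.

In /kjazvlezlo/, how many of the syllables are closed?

The vowels are a, e, o — 3 nuclei, so 3 syllables.
/a…e/ gap (V1→V2): /zvl/ — longest licit onset from the right is /l/, leaving /zv/ as coda.
/e…o/ gap (V2→V3): /zl/ — longest licit onset from the right is /l/, leaving /z/ as coda.
Syllabification: kjazv.lez.lo.
Classifying each syllable: /kjazv/ (closed), /lez/ (closed), /lo/ (open).
Closed syllables: 2.

2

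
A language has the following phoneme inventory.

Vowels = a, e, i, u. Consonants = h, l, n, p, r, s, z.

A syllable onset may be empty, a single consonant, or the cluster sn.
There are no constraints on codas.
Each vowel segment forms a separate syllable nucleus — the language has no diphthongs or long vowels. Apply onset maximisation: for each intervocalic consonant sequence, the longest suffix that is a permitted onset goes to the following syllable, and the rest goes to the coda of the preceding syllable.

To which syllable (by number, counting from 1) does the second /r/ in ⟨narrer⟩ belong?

2

Vowels present: a, e; each is a nucleus, giving 2 syllables.
σ1/σ2 boundary: /rr/ — longest licit onset from the right is /r/, leaving /r/ as coda.
Syllabification: nar.rer.
The second /r/ is in the onset of syllable 2 (/rer/).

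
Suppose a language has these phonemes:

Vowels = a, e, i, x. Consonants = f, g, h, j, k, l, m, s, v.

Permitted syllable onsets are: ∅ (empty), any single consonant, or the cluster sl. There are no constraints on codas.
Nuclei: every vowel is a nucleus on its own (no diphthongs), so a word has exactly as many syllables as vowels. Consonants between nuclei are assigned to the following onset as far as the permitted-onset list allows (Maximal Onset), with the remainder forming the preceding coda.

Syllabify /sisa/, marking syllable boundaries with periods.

si.sa

Vowels present: i, a; each is a nucleus, giving 2 syllables.
σ1/σ2 boundary: /s/ → onset of the next syllable (single consonants are always licit onsets).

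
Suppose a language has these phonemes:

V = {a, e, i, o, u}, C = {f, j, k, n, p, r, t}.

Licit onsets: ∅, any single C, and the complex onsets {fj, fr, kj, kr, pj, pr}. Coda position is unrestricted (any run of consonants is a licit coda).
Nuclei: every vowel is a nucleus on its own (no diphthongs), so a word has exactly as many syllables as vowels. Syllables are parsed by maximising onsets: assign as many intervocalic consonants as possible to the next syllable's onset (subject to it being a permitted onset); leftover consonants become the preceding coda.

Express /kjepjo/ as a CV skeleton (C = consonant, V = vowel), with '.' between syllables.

CCV.CCV

Nuclei (vowels): e, o → 2 syllables.
/e…o/ gap (V1→V2): /pj/ is a licit onset in full, so it all attaches to the next syllable.
Putting it together: kje.pjo.
Mapping each syllable to C/V: /kje/ → CCV, /pjo/ → CCV.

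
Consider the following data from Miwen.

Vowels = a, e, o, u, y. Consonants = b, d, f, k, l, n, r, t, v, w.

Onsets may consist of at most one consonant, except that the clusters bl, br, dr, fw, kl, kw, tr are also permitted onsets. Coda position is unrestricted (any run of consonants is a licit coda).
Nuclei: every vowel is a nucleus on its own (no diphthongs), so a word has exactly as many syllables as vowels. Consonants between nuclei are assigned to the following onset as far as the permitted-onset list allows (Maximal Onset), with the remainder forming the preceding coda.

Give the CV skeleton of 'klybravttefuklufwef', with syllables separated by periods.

CCV.CCVCC.CV.CV.CCV.CCVC

Vowels present: y, a, e, u, u, e; each is a nucleus, giving 6 syllables.
σ1/σ2 boundary: /br/ is a licit onset in full, so it all attaches to the next syllable.
σ2/σ3 boundary: cluster /vtt/ — the longest permitted-onset suffix is /t/; onset = /t/, preceding coda = /vt/.
σ3/σ4 boundary: /f/ is a single consonant, so it becomes the next onset.
σ4/σ5 boundary: /kl/ — entire cluster is a permitted onset → onset /kl/, coda ∅.
σ5/σ6 boundary: /fw/ — entire cluster is a permitted onset → onset /fw/, coda ∅.
Result: kly.bravt.te.fu.klu.fwef.
Mapping each syllable to C/V: /kly/ → CCV, /bravt/ → CCVCC, /te/ → CV, /fu/ → CV, /klu/ → CCV, /fwef/ → CCVC.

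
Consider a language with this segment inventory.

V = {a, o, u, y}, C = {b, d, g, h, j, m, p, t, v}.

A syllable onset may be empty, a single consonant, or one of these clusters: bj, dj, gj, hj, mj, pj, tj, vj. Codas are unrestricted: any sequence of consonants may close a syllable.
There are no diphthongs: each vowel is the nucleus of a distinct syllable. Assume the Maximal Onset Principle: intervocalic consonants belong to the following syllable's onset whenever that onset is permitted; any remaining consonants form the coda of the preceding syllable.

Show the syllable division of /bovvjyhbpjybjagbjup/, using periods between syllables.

The vowels are o, y, y, a, u — 5 nuclei, so 5 syllables.
V1 /o/ – V2 /y/: /vvj/ splits as /v/ + /vj/ (/vj/ is the longest suffix that is a licit onset).
V2 /y/ – V3 /y/: /hbpj/; trying suffixes from longest down, /pj/ is the first permitted one, so coda /hb/ | onset /pj/.
V3 /y/ – V4 /a/: cluster /bj/ — /bj/ is itself a permitted onset, so the whole cluster goes right; preceding coda = ∅.
V4 /a/ – V5 /u/: /gbj/; trying suffixes from longest down, /bj/ is the first permitted one, so coda /g/ | onset /bj/.

bov.vjyhb.pjy.bjag.bjup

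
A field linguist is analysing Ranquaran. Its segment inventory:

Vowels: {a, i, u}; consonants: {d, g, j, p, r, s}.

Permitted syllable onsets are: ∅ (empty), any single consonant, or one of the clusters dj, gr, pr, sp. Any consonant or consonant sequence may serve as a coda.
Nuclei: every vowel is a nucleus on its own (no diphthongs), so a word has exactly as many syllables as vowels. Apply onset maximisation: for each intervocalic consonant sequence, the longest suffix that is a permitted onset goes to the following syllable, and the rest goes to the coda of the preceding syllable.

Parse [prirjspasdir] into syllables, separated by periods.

The vowels are i, a, i — 3 nuclei, so 3 syllables.
V1 /i/ – V2 /a/: /rjsp/ — longest licit onset from the right is /sp/, leaving /rj/ as coda.
V2 /a/ – V3 /i/: cluster /sd/ — the longest permitted-onset suffix is /d/; onset = /d/, preceding coda = /s/.

prirj.spas.dir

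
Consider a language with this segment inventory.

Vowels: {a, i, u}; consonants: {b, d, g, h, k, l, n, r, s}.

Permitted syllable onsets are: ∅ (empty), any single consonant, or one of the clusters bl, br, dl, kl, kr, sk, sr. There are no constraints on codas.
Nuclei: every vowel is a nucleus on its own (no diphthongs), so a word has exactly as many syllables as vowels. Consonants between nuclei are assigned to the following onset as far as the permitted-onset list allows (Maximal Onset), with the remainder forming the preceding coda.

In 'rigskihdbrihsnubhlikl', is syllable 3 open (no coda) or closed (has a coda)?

closed

Vowels present: i, i, i, u, i; each is a nucleus, giving 5 syllables.
Between /i/ (V1) and /i/ (V2): cluster /gsk/ — the longest permitted-onset suffix is /sk/; onset = /sk/, preceding coda = /g/.
Between /i/ (V2) and /i/ (V3): cluster /hdbr/ — the longest permitted-onset suffix is /br/; onset = /br/, preceding coda = /hd/.
Between /i/ (V3) and /u/ (V4): cluster /hsn/ — the longest permitted-onset suffix is /n/; onset = /n/, preceding coda = /hs/.
Between /u/ (V4) and /i/ (V5): cluster /bhl/ — the longest permitted-onset suffix is /l/; onset = /l/, preceding coda = /bh/.
Syllabification: rig.skihd.brihs.nubh.likl.
Syllable 3 is /brihs/ with coda /hs/, so it is closed.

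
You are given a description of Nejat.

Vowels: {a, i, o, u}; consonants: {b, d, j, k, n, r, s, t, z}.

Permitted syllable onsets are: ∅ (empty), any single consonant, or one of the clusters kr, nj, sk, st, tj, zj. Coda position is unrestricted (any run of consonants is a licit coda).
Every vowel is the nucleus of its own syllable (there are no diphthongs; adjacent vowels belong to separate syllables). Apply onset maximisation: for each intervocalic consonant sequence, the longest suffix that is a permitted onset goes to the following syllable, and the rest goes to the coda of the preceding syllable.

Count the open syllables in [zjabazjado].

Nuclei (vowels): a, a, a, o → 4 syllables.
V1 /a/ – V2 /a/: /b/ is a single consonant, so it becomes the next onset.
V2 /a/ – V3 /a/: /zj/ is a licit onset in full, so it all attaches to the next syllable.
V3 /a/ – V4 /o/: /d/ is a single consonant, so it becomes the next onset.
So the parse is zja.ba.zja.do.
Classifying each syllable: /zja/ (open), /ba/ (open), /zja/ (open), /do/ (open).
Open syllables: 4.

4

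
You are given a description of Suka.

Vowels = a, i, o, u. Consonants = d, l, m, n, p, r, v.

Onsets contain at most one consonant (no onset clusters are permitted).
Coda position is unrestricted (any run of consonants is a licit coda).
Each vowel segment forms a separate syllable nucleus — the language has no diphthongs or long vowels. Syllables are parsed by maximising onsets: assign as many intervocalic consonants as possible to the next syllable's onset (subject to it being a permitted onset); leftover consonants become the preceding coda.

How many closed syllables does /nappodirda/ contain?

2

Vowels present: a, o, i, a; each is a nucleus, giving 4 syllables.
σ1/σ2 boundary: /pp/ splits as /p/ + /p/ (/p/ is the longest suffix that is a licit onset).
σ2/σ3 boundary: /d/ is a single consonant, so it becomes the next onset.
σ3/σ4 boundary: cluster /rd/ — the longest permitted-onset suffix is /d/; onset = /d/, preceding coda = /r/.
So the parse is nap.po.dir.da.
Classifying each syllable: /nap/ (closed), /po/ (open), /dir/ (closed), /da/ (open).
Closed syllables: 2.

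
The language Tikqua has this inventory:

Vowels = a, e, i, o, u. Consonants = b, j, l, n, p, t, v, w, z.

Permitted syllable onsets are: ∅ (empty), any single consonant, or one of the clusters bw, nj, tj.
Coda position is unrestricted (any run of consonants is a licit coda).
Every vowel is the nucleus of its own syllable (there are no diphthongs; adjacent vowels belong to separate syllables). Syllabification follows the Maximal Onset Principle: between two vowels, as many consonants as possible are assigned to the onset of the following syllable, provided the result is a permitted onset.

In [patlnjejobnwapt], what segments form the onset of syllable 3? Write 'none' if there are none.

j

Vowels present: a, e, o, a; each is a nucleus, giving 4 syllables.
Between /a/ (V1) and /e/ (V2): /tlnj/ — longest licit onset from the right is /nj/, leaving /tl/ as coda.
Between /e/ (V2) and /o/ (V3): just /j/ — single C goes to the following onset.
Between /o/ (V3) and /a/ (V4): cluster /bnw/ — the longest permitted-onset suffix is /w/; onset = /w/, preceding coda = /bn/.
Putting it together: patl.nje.jobn.wapt.
Syllable 3 is /jobn/: onset /j/, nucleus /o/, coda /bn/.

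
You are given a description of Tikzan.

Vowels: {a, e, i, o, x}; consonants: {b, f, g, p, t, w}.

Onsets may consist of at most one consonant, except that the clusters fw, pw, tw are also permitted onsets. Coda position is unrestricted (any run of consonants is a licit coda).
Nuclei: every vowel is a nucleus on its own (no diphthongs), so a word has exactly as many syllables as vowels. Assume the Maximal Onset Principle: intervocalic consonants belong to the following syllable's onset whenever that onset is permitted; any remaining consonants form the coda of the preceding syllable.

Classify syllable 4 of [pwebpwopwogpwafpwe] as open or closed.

closed

The vowels are e, o, o, a, e — 5 nuclei, so 5 syllables.
σ1/σ2 boundary: cluster /bpw/ — the longest permitted-onset suffix is /pw/; onset = /pw/, preceding coda = /b/.
σ2/σ3 boundary: cluster /pw/ — /pw/ is itself a permitted onset, so the whole cluster goes right; preceding coda = ∅.
σ3/σ4 boundary: cluster /gpw/ — the longest permitted-onset suffix is /pw/; onset = /pw/, preceding coda = /g/.
σ4/σ5 boundary: cluster /fpw/ — the longest permitted-onset suffix is /pw/; onset = /pw/, preceding coda = /f/.
Result: pweb.pwo.pwog.pwaf.pwe.
Syllable 4 is /pwaf/ with coda /f/, so it is closed.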